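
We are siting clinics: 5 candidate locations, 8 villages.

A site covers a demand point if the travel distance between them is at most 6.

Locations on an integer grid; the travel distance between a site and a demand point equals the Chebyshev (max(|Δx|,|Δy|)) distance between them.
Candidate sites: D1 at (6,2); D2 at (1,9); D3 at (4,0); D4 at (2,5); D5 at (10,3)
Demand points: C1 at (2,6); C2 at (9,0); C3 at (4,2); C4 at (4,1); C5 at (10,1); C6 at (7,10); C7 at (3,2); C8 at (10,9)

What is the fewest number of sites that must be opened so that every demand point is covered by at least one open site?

Coverage sets (demand points within 6 of each site):
  D1: {C1, C2, C3, C4, C5, C7}
  D2: {C1, C6}
  D3: {C1, C2, C3, C4, C5, C7}
  D4: {C1, C3, C4, C6, C7}
  D5: {C2, C3, C4, C5, C8}
No single site covers all 8 demand points.
But {D4, D5} covers everything, so the minimum is 2.

2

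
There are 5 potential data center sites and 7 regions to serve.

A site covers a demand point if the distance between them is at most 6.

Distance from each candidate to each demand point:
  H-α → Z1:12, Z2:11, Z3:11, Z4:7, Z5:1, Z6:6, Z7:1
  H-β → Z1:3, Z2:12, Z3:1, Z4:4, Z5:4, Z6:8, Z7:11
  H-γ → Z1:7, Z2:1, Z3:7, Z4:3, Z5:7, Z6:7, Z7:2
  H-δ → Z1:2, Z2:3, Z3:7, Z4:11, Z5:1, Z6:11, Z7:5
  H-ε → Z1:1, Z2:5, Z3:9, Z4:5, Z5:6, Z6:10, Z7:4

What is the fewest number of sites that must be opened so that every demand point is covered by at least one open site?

3

Coverage sets (demand points within 6 of each site):
  H-α: {Z5, Z6, Z7}
  H-β: {Z1, Z3, Z4, Z5}
  H-γ: {Z2, Z4, Z7}
  H-δ: {Z1, Z2, Z5, Z7}
  H-ε: {Z1, Z2, Z4, Z5, Z7}
No 2 sites suffice: every size-2 union leaves at least one demand point uncovered.
But {H-α, H-β, H-γ} covers everything, so the minimum is 3.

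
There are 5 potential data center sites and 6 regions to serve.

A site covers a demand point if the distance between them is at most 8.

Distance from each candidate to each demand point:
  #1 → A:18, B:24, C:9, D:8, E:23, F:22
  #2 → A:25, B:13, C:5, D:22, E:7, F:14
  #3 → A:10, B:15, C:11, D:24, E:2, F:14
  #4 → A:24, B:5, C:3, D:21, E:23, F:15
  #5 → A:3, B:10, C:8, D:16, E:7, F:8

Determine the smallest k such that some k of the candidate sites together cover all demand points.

Coverage sets (demand points within 8 of each site):
  #1: {D}
  #2: {C, E}
  #3: {E}
  #4: {B, C}
  #5: {A, C, E, F}
No 2 sites suffice: every size-2 union leaves at least one demand point uncovered.
But {#1, #4, #5} covers everything, so the minimum is 3.

3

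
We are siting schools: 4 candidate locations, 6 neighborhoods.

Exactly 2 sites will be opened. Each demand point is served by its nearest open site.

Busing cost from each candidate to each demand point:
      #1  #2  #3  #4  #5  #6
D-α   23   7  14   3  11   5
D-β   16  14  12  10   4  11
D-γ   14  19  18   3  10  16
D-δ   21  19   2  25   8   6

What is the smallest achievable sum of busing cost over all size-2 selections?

Open {D-α, D-δ}.
  #1→D-δ 21, #2→D-α 7, #3→D-δ 2, #4→D-α 3, #5→D-δ 8, #6→D-α 5  ⇒ total 46.
Compare {D-α, D-β}: total 47.
Compare {D-β, D-δ}: total 52.
No size-2 selection does better; minimum is 46.

46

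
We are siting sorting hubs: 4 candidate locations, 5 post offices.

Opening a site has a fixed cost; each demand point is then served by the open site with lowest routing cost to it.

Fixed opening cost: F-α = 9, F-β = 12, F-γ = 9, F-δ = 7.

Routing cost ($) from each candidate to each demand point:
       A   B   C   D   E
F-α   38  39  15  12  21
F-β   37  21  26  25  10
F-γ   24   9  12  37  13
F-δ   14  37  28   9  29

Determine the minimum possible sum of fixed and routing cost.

73

Open {F-γ, F-δ}: assign each demand point to its cheapest open site.
  A→F-δ 14, B→F-γ 9, C→F-γ 12, D→F-δ 9, E→F-γ 13
  routing cost 57, fixed 16 → total 73.
Compare {F-α, F-γ, F-δ}: routing cost 57 + fixed 25 = 82.
Compare {F-β, F-γ, F-δ}: routing cost 54 + fixed 28 = 82.
Compare {F-α, F-γ}: routing cost 70 + fixed 18 = 88.
All other subsets cost ≥ 82. Minimum total cost: 73.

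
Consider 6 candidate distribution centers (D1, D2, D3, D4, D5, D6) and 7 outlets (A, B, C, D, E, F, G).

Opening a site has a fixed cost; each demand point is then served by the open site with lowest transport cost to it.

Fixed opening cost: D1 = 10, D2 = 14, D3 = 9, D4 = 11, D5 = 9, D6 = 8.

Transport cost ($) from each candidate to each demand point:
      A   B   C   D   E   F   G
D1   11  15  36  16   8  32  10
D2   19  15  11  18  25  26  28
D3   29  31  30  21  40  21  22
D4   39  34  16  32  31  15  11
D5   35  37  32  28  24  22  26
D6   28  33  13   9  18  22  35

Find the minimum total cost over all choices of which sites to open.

Open {D1, D6}: assign each demand point to its cheapest open site.
  A→D1 11, B→D1 15, C→D6 13, D→D6 9, E→D1 8, F→D6 22, G→D1 10
  transport cost 88, fixed 18 → total 106.
Compare {D1, D4, D6}: transport cost 81 + fixed 29 = 110.
Compare {D1, D4}: transport cost 91 + fixed 21 = 112.
Compare {D1, D3, D6}: transport cost 87 + fixed 27 = 114.
All other subsets cost ≥ 110. Minimum total cost: 106.

106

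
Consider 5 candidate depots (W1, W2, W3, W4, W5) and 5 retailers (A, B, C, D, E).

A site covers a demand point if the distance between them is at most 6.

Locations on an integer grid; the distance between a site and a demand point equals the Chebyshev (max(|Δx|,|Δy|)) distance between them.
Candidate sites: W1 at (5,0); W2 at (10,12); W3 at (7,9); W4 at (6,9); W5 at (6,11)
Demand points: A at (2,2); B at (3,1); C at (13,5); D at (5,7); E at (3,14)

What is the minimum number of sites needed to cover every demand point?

2

Coverage sets (demand points within 6 of each site):
  W1: {A, B}
  W2: {D}
  W3: {C, D, E}
  W4: {D, E}
  W5: {D, E}
No single site covers all 5 demand points.
But {W1, W3} covers everything, so the minimum is 2.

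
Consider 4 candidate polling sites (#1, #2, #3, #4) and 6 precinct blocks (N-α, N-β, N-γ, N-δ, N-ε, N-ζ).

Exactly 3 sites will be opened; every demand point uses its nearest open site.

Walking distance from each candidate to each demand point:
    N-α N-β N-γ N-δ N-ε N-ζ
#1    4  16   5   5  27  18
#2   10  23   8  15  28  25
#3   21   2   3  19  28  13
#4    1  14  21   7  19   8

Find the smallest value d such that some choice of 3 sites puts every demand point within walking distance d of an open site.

19

Open {#1, #2, #4}.
  Farthest demand point is N-ε at walking distance 19 (to #4); all others are ≤ 19.
With {#1, #3, #4} the worst case is 19.
With {#2, #3, #4} the worst case is 19.
No size-3 selection achieves below 19.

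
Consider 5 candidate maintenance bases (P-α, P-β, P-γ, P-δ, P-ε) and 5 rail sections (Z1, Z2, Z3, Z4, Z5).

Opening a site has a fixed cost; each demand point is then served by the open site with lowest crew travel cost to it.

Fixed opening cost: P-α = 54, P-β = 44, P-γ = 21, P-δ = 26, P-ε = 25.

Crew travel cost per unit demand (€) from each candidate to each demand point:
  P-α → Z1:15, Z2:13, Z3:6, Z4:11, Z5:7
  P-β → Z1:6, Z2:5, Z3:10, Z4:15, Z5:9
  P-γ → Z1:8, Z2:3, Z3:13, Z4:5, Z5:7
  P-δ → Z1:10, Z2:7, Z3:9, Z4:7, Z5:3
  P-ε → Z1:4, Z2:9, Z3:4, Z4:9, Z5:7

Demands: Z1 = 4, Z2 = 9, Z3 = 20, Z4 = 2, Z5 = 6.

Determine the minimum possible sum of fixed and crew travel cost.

Open {P-γ, P-ε}: assign each demand point to its cheapest open site.
  Z1→P-ε 4×4=16, Z2→P-γ 9×3=27, Z3→P-ε 20×4=80, Z4→P-γ 2×5=10, Z5→P-γ 6×7=42
  crew travel cost 175, fixed 46 → total 221.
Compare {P-γ, P-δ, P-ε}: crew travel cost 151 + fixed 72 = 223.
Compare {P-δ, P-ε}: crew travel cost 191 + fixed 51 = 242.
Compare {P-ε}: crew travel cost 237 + fixed 25 = 262.
All other subsets cost ≥ 223. Minimum total cost: 221.

221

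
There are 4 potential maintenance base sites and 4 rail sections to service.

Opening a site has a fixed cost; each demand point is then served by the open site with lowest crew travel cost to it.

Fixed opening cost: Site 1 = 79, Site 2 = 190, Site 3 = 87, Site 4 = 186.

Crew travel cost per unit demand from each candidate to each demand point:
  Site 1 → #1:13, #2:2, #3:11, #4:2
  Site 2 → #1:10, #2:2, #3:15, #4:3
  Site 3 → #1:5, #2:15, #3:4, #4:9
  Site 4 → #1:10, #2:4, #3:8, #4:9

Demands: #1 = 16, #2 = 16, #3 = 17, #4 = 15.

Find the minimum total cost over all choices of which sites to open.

376

Open {Site 1, Site 3}: assign each demand point to its cheapest open site.
  #1→Site 3 16×5=80, #2→Site 1 16×2=32, #3→Site 3 17×4=68, #4→Site 1 15×2=30
  crew travel cost 210, fixed 166 → total 376.
Compare {Site 2, Site 3}: crew travel cost 225 + fixed 277 = 502.
Compare {Site 1}: crew travel cost 457 + fixed 79 = 536.
Compare {Site 1, Site 3, Site 4}: crew travel cost 210 + fixed 352 = 562.
All other subsets cost ≥ 502. Minimum total cost: 376.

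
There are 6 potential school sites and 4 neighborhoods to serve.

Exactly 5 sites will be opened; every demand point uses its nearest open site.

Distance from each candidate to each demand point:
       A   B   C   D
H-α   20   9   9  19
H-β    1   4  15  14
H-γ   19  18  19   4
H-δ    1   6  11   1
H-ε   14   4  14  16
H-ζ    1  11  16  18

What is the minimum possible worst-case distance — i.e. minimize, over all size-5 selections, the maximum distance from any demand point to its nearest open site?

Open {H-α, H-β, H-γ, H-δ, H-ε}.
  Farthest demand point is C at distance 9 (to H-α); all others are ≤ 9.
With {H-α, H-β, H-γ, H-δ, H-ζ} the worst case is 9.
With {H-α, H-β, H-γ, H-ε, H-ζ} the worst case is 9.
No size-5 selection achieves below 9.

9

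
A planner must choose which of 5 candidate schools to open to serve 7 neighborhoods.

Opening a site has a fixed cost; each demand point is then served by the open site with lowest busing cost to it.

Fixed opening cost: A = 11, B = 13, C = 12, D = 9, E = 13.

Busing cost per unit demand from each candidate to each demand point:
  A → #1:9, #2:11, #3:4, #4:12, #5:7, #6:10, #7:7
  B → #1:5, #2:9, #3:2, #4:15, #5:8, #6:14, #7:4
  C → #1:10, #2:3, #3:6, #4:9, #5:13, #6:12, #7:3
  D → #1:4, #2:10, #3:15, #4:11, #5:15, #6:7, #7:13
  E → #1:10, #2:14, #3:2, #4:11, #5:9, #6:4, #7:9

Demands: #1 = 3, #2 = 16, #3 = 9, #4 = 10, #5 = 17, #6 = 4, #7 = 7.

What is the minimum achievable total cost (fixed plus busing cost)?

369

Open {A, C, D, E}: assign each demand point to its cheapest open site.
  #1→D 3×4=12, #2→C 16×3=48, #3→E 9×2=18, #4→C 10×9=90, #5→A 17×7=119, #6→E 4×4=16, #7→C 7×3=21
  busing cost 324, fixed 45 → total 369.
Compare {A, C, E}: busing cost 339 + fixed 36 = 375.
Compare {A, B, C, E}: busing cost 327 + fixed 49 = 376.
Compare {A, B, C, D}: busing cost 336 + fixed 45 = 381.
All other subsets cost ≥ 375. Minimum total cost: 369.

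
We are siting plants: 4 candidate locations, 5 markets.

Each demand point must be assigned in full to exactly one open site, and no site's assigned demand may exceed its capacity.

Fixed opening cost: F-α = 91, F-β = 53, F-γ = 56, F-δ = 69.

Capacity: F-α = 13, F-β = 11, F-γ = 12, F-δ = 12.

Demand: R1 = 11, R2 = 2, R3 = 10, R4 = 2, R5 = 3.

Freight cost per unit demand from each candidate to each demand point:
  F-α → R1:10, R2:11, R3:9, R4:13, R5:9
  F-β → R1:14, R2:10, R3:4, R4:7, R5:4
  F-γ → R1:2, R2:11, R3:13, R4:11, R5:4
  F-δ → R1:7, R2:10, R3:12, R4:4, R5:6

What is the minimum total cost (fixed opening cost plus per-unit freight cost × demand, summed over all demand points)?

Open {F-β, F-γ, F-δ}; cheapest assignment that respects the capacities:
  F-β (cap 11, load 10): R3 — cost 10×4 = 40
  F-γ (cap 12, load 11): R1 — cost 11×2 = 22
  F-δ (cap 12, load 7): R2, R4, R5 — cost 2×10 + 2×4 + 3×6 = 46
  Shipping 108, fixed 178 → total 286.
  Any other capacity-feasible assignment to {F-β, F-γ, F-δ} ships for at least 108.
Compare {F-α, F-β, F-γ}: its best feasible assignment gives total 337.
Compare {F-α, F-γ, F-δ}: its best feasible assignment gives total 374.
Every other set of open sites that can feasibly serve all demand totals ≥ 337 even under its best assignment. Minimum: 286.

286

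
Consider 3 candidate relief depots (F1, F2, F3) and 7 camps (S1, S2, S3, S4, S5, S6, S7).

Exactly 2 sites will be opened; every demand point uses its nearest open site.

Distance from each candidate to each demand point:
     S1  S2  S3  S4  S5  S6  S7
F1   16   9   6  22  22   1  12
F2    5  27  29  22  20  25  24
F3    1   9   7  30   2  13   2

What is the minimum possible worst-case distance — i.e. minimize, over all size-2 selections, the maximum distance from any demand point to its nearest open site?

22

Open {F1, F2}.
  Farthest demand point is S4 at distance 22 (to F1); all others are ≤ 22.
With {F1, F3} the worst case is 22.
With {F2, F3} the worst case is 22.
No size-2 selection achieves below 22.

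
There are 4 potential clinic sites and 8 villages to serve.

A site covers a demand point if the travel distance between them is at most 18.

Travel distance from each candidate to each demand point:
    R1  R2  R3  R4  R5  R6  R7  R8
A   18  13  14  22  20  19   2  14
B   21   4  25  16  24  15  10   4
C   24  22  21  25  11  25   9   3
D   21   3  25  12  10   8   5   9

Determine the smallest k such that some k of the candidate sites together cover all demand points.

Coverage sets (demand points within 18 of each site):
  A: {R1, R2, R3, R7, R8}
  B: {R2, R4, R6, R7, R8}
  C: {R5, R7, R8}
  D: {R2, R4, R5, R6, R7, R8}
No single site covers all 8 demand points.
But {A, D} covers everything, so the minimum is 2.

2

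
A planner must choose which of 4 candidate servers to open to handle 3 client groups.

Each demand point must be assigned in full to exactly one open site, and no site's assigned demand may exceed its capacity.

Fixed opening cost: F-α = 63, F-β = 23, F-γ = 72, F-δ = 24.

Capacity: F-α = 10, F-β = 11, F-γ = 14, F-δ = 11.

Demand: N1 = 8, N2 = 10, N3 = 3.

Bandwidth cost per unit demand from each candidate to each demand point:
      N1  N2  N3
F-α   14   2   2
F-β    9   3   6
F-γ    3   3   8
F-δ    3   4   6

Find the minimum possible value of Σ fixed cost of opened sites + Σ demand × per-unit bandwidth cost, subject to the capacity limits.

119

Open {F-β, F-δ}; cheapest assignment that respects the capacities:
  F-β (cap 11, load 10): N2 — cost 10×3 = 30
  F-δ (cap 11, load 11): N1, N3 — cost 8×3 + 3×6 = 42
  Shipping 72, fixed 47 → total 119.
  Any other capacity-feasible assignment to {F-β, F-δ} ships for at least 72.
Compare {F-α, F-δ}: its best feasible assignment gives total 149.
Compare {F-γ, F-δ}: its best feasible assignment gives total 168.
Every other set of open sites that can feasibly serve all demand totals ≥ 149 even under its best assignment. Minimum: 119.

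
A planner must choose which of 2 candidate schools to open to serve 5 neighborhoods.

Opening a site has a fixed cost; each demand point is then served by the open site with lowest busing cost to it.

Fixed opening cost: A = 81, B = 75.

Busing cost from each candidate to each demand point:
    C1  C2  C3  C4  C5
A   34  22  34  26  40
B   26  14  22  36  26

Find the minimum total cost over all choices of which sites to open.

199

Open {B}: assign each demand point to its cheapest open site.
  C1→B 26, C2→B 14, C3→B 22, C4→B 36, C5→B 26
  busing cost 124, fixed 75 → total 199.
Compare {A}: busing cost 156 + fixed 81 = 237.
Compare {A, B}: busing cost 114 + fixed 156 = 270.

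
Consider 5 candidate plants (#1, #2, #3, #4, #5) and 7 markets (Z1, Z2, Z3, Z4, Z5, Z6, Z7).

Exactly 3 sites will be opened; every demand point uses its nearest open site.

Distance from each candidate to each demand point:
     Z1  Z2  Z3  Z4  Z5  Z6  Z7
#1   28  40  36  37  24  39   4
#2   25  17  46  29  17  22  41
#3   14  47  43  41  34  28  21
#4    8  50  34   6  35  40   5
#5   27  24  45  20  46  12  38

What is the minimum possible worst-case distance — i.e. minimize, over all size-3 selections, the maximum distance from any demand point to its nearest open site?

34

Open {#1, #2, #4}.
  Farthest demand point is Z3 at distance 34 (to #4); all others are ≤ 34.
With {#1, #4, #5} the worst case is 34.
With {#2, #3, #4} the worst case is 34.
No size-3 selection achieves below 34.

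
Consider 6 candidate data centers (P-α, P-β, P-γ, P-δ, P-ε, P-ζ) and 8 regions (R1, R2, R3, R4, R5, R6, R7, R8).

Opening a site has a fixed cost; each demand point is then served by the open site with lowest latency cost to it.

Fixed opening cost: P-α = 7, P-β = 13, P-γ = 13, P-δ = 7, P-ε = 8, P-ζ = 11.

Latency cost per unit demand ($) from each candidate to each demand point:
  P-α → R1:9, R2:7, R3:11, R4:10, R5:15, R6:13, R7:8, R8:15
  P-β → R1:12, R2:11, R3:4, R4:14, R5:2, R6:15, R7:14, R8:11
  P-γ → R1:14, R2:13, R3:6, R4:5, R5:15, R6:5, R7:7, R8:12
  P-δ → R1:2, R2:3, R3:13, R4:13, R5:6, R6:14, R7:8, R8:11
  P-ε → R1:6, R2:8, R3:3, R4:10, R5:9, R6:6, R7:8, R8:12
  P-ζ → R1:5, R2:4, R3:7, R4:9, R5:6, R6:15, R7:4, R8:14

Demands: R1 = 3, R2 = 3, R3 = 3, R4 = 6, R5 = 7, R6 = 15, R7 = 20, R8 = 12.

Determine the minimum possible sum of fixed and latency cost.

402

Open {P-β, P-γ, P-δ, P-ζ}: assign each demand point to its cheapest open site.
  R1→P-δ 3×2=6, R2→P-δ 3×3=9, R3→P-β 3×4=12, R4→P-γ 6×5=30, R5→P-β 7×2=14, R6→P-γ 15×5=75, R7→P-ζ 20×4=80, R8→P-β 12×11=132
  latency cost 358, fixed 44 → total 402.
Compare {P-β, P-γ, P-ζ}: latency cost 370 + fixed 37 = 407.
Compare {P-β, P-γ, P-δ, P-ε, P-ζ}: latency cost 355 + fixed 52 = 407.
Compare {P-α, P-β, P-γ, P-δ, P-ζ}: latency cost 358 + fixed 51 = 409.
All other subsets cost ≥ 407. Minimum total cost: 402.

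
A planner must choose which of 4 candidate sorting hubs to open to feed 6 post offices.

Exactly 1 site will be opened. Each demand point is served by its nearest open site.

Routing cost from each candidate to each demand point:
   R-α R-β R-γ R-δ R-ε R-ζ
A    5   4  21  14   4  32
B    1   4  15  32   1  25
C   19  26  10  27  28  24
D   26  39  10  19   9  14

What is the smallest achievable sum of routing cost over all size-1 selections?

78

Open {B}.
  R-α→B 1, R-β→B 4, R-γ→B 15, R-δ→B 32, R-ε→B 1, R-ζ→B 25  ⇒ total 78.
Compare {A}: total 80.
Compare {D}: total 117.
No size-1 selection does better; minimum is 78.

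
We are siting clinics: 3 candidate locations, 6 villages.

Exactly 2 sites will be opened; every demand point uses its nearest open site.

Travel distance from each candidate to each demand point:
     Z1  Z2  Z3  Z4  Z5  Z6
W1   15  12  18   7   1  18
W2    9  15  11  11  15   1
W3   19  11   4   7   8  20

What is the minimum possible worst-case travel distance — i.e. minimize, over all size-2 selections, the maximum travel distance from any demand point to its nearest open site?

Open {W2, W3}.
  Farthest demand point is Z2 at travel distance 11 (to W3); all others are ≤ 11.
With {W1, W2} the worst case is 12.
With {W1, W3} the worst case is 18.
No size-2 selection achieves below 11.

11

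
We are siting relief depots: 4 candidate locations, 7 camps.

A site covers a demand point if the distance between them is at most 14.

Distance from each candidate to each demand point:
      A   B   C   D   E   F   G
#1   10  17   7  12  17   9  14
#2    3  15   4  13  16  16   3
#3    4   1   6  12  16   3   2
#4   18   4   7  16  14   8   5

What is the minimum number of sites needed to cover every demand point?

Coverage sets (demand points within 14 of each site):
  #1: {A, C, D, F, G}
  #2: {A, C, D, G}
  #3: {A, B, C, D, F, G}
  #4: {B, C, E, F, G}
No single site covers all 7 demand points.
But {#1, #4} covers everything, so the minimum is 2.

2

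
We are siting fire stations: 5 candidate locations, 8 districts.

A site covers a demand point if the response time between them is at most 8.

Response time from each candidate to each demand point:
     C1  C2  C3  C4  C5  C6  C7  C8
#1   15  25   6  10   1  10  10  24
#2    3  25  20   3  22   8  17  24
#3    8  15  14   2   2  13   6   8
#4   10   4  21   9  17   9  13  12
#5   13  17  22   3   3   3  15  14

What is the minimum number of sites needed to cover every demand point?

4

Coverage sets (demand points within 8 of each site):
  #1: {C3, C5}
  #2: {C1, C4, C6}
  #3: {C1, C4, C5, C7, C8}
  #4: {C2}
  #5: {C4, C5, C6}
No 3 sites suffice: every size-3 union leaves at least one demand point uncovered.
But {#1, #2, #3, #4} covers everything, so the minimum is 4.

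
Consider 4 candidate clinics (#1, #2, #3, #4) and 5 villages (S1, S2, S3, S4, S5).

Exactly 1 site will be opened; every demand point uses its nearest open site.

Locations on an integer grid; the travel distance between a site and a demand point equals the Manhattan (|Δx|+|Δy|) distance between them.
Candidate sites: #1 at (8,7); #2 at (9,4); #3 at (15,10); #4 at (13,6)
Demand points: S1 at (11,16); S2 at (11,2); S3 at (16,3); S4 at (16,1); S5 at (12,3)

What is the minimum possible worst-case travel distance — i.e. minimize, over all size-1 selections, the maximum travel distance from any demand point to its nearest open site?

12

Open {#3}.
  Farthest demand point is S2 at travel distance 12 (to #3); all others are ≤ 12.
With {#4} the worst case is 12.
With {#1} the worst case is 14.
No size-1 selection achieves below 12.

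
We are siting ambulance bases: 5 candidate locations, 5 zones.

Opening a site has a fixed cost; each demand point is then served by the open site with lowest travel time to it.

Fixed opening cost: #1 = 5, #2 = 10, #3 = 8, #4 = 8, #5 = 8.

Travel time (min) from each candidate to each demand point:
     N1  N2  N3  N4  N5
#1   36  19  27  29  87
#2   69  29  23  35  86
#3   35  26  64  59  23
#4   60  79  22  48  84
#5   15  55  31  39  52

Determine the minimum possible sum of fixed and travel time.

134

Open {#1, #3, #5}: assign each demand point to its cheapest open site.
  N1→#5 15, N2→#1 19, N3→#1 27, N4→#1 29, N5→#3 23
  travel time 113, fixed 21 → total 134.
Compare {#1, #3, #4, #5}: travel time 108 + fixed 29 = 137.
Compare {#1, #2, #3, #5}: travel time 109 + fixed 31 = 140.
Compare {#1, #3}: travel time 133 + fixed 13 = 146.
All other subsets cost ≥ 137. Minimum total cost: 134.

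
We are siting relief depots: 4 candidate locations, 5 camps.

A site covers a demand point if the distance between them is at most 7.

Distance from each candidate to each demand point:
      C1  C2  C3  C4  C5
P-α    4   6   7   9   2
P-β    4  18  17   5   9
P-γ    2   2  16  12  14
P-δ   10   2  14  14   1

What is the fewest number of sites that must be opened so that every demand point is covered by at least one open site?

2

Coverage sets (demand points within 7 of each site):
  P-α: {C1, C2, C3, C5}
  P-β: {C1, C4}
  P-γ: {C1, C2}
  P-δ: {C2, C5}
No single site covers all 5 demand points.
But {P-α, P-β} covers everything, so the minimum is 2.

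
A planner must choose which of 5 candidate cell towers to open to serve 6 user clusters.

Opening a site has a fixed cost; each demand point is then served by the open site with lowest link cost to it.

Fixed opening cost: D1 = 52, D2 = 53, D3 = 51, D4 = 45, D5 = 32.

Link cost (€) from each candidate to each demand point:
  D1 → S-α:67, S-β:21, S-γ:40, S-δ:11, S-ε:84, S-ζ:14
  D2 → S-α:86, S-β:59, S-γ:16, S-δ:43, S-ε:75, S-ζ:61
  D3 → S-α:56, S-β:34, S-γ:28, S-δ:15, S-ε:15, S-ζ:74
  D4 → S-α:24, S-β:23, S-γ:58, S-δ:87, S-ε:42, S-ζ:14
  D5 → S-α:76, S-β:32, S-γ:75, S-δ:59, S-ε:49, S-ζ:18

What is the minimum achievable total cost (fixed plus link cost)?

215

Open {D3, D4}: assign each demand point to its cheapest open site.
  S-α→D4 24, S-β→D4 23, S-γ→D3 28, S-δ→D3 15, S-ε→D3 15, S-ζ→D4 14
  link cost 119, fixed 96 → total 215.
Compare {D3, D5}: link cost 164 + fixed 83 = 247.
Compare {D3, D4, D5}: link cost 119 + fixed 128 = 247.
Compare {D1, D3}: link cost 145 + fixed 103 = 248.
All other subsets cost ≥ 247. Minimum total cost: 215.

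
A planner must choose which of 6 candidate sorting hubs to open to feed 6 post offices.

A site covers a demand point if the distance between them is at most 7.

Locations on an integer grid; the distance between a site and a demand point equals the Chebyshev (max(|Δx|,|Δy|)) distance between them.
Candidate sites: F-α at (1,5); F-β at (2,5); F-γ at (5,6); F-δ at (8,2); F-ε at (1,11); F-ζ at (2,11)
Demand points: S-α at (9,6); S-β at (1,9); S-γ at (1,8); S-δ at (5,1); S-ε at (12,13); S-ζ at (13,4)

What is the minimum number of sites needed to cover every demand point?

2

Coverage sets (demand points within 7 of each site):
  F-α: {S-β, S-γ, S-δ}
  F-β: {S-α, S-β, S-γ, S-δ}
  F-γ: {S-α, S-β, S-γ, S-δ, S-ε}
  F-δ: {S-α, S-β, S-γ, S-δ, S-ζ}
  F-ε: {S-β, S-γ}
  F-ζ: {S-α, S-β, S-γ}
No single site covers all 6 demand points.
But {F-γ, F-δ} covers everything, so the minimum is 2.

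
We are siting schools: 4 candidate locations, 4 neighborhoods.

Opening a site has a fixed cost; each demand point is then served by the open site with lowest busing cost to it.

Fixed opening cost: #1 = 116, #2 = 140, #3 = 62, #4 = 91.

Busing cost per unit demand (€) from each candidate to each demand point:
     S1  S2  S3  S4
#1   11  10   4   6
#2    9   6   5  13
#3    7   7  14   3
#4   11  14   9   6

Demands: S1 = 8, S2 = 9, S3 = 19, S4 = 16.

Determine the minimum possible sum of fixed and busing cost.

421

Open {#1, #3}: assign each demand point to its cheapest open site.
  S1→#3 8×7=56, S2→#3 9×7=63, S3→#1 19×4=76, S4→#3 16×3=48
  busing cost 243, fixed 178 → total 421.
Compare {#2, #3}: busing cost 253 + fixed 202 = 455.
Compare {#1}: busing cost 350 + fixed 116 = 466.
Compare {#3, #4}: busing cost 338 + fixed 153 = 491.
All other subsets cost ≥ 455. Minimum total cost: 421.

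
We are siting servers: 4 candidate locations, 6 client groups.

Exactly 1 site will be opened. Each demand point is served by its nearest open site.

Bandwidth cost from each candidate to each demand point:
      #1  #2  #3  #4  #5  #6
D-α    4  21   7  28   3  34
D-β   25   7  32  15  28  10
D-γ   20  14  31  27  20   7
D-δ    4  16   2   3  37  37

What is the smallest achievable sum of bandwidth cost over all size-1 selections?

Open {D-α}.
  #1→D-α 4, #2→D-α 21, #3→D-α 7, #4→D-α 28, #5→D-α 3, #6→D-α 34  ⇒ total 97.
Compare {D-δ}: total 99.
Compare {D-β}: total 117.
No size-1 selection does better; minimum is 97.

97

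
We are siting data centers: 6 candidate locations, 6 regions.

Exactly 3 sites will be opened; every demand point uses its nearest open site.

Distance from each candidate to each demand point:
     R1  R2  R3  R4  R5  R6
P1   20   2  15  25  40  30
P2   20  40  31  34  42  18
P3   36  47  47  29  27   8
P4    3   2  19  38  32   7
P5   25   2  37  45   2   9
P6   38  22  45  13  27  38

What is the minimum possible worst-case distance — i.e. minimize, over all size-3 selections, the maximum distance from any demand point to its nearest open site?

Open {P4, P5, P6}.
  Farthest demand point is R3 at distance 19 (to P4); all others are ≤ 19.
With {P1, P5, P6} the worst case is 20.
With {P1, P2, P5} the worst case is 25.
No size-3 selection achieves below 19.

19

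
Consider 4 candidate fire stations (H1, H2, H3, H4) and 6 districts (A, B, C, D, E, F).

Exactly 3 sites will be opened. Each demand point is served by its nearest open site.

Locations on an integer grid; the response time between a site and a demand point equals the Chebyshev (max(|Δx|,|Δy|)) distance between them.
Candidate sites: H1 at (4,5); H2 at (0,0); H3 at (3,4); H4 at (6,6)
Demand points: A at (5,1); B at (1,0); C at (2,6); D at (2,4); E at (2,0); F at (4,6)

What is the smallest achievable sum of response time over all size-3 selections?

10

Open {H1, H2, H3}.
  A→H3 3, B→H2 1, C→H1 2, D→H3 1, E→H2 2, F→H1 1  ⇒ total 10.
Compare {H2, H3, H4}: total 11.
Compare {H1, H2, H4}: total 12.
No size-3 selection does better; minimum is 10.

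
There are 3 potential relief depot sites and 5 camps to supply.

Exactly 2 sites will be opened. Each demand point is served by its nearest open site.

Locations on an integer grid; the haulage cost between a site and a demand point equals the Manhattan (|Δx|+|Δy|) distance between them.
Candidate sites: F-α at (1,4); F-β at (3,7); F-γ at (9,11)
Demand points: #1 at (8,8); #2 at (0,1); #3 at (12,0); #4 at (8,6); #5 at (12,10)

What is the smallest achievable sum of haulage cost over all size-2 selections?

Open {F-α, F-γ}.
  #1→F-γ 4, #2→F-α 4, #3→F-γ 14, #4→F-γ 6, #5→F-γ 4  ⇒ total 32.
Compare {F-β, F-γ}: total 37.
Compare {F-α, F-β}: total 43.

32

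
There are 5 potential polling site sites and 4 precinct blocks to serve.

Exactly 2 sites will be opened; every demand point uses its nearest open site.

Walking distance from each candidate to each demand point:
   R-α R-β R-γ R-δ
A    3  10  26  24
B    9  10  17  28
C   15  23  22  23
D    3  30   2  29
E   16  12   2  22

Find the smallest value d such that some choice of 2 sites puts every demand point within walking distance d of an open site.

22

Open {A, E}.
  Farthest demand point is R-δ at walking distance 22 (to E); all others are ≤ 22.
With {B, E} the worst case is 22.
With {C, E} the worst case is 22.
No size-2 selection achieves below 22.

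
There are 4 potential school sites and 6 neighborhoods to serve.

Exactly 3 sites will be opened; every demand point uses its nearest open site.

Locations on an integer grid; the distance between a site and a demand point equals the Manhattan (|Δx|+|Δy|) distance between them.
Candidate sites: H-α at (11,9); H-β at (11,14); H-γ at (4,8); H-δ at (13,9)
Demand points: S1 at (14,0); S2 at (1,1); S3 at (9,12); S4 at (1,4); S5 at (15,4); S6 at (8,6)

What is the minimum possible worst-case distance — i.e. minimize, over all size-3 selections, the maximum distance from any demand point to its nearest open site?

10

Open {H-α, H-γ, H-δ}.
  Farthest demand point is S1 at distance 10 (to H-δ); all others are ≤ 10.
With {H-β, H-γ, H-δ} the worst case is 10.
With {H-α, H-β, H-γ} the worst case is 12.
No size-3 selection achieves below 10.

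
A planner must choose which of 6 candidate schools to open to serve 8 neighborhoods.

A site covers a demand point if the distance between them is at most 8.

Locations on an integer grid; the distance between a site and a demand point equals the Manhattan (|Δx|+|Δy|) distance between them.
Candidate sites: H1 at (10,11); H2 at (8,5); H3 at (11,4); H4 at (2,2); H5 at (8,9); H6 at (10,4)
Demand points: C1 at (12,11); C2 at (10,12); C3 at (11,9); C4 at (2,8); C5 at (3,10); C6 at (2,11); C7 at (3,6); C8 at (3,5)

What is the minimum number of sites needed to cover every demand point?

Coverage sets (demand points within 8 of each site):
  H1: {C1, C2, C3, C5, C6}
  H2: {C3, C7, C8}
  H3: {C1, C3}
  H4: {C4, C7, C8}
  H5: {C1, C2, C3, C4, C5, C6, C7}
  H6: {C2, C3, C8}
No single site covers all 8 demand points.
But {H1, H4} covers everything, so the minimum is 2.

2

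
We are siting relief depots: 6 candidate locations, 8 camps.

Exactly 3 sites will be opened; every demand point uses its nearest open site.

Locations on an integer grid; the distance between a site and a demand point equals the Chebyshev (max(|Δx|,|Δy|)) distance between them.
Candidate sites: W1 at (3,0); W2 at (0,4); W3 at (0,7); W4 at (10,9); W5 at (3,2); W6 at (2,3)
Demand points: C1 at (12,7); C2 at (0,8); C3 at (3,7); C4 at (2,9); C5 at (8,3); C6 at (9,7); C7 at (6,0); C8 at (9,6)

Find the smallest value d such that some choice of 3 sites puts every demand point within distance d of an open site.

Open {W1, W2, W4}.
  Farthest demand point is C4 at distance 5 (to W2); all others are ≤ 5.
With {W1, W3, W4} the worst case is 5.
With {W2, W4, W5} the worst case is 5.
No size-3 selection achieves below 5.

5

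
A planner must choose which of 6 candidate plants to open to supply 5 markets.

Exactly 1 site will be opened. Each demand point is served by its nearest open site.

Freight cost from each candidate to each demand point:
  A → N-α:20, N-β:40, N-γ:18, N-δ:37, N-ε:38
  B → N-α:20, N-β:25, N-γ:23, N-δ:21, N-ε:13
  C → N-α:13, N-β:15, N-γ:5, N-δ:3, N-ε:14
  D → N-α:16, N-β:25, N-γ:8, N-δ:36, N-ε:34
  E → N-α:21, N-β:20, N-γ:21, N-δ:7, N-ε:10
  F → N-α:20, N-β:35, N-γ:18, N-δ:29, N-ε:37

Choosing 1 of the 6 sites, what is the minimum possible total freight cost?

50

Open {C}.
  N-α→C 13, N-β→C 15, N-γ→C 5, N-δ→C 3, N-ε→C 14  ⇒ total 50.
Compare {E}: total 79.
Compare {B}: total 102.
No size-1 selection does better; minimum is 50.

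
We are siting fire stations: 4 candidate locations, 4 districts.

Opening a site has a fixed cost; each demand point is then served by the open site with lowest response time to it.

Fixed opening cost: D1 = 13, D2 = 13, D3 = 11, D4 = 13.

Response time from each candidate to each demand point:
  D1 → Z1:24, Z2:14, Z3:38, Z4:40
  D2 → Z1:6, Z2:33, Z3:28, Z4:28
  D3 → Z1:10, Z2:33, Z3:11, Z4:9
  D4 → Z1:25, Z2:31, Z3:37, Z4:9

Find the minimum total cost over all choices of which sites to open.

Open {D1, D3}: assign each demand point to its cheapest open site.
  Z1→D3 10, Z2→D1 14, Z3→D3 11, Z4→D3 9
  response time 44, fixed 24 → total 68.
Compare {D3}: response time 63 + fixed 11 = 74.
Compare {D1, D2, D3}: response time 40 + fixed 37 = 77.
Compare {D1, D3, D4}: response time 44 + fixed 37 = 81.
All other subsets cost ≥ 74. Minimum total cost: 68.

68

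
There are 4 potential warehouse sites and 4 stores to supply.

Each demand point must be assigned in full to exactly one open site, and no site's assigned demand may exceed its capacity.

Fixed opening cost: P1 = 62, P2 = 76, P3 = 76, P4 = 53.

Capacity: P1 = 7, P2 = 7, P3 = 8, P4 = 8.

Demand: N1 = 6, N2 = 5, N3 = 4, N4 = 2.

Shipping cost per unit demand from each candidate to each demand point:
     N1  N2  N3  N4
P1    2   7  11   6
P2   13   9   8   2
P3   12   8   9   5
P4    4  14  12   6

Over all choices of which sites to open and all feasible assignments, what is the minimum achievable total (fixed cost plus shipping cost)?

286

Open {P1, P2, P4}; cheapest assignment that respects the capacities:
  P1 (cap 7, load 5): N2 — cost 5×7 = 35
  P2 (cap 7, load 6): N3, N4 — cost 4×8 + 2×2 = 36
  P4 (cap 8, load 6): N1 — cost 6×4 = 24
  Shipping 95, fixed 191 → total 286.
  Any other capacity-feasible assignment to {P1, P2, P4} ships for at least 95.
Compare {P1, P3, P4}: its best feasible assignment gives total 296.
Compare {P1, P2, P3}: its best feasible assignment gives total 302.
Every other set of open sites that can feasibly serve all demand totals ≥ 296 even under its best assignment. Minimum: 286.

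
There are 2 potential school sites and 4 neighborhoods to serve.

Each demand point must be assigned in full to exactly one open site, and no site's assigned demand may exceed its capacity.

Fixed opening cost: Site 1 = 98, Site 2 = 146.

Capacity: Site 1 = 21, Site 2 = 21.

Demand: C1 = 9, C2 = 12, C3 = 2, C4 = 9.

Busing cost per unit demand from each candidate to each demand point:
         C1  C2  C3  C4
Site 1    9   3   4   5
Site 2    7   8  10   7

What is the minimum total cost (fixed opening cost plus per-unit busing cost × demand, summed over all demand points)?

408

Open {Site 1, Site 2}; cheapest assignment that respects the capacities:
  Site 1 (cap 21, load 21): C2, C4 — cost 12×3 + 9×5 = 81
  Site 2 (cap 21, load 11): C1, C3 — cost 9×7 + 2×10 = 83
  Shipping 164, fixed 244 → total 408.
  Any other capacity-feasible assignment to {Site 1, Site 2} ships for at least 164.
Total demand is 32 and no other set of sites has combined capacity ≥ 32, so {Site 1, Site 2} is the only feasible choice of open sites. Minimum: 408.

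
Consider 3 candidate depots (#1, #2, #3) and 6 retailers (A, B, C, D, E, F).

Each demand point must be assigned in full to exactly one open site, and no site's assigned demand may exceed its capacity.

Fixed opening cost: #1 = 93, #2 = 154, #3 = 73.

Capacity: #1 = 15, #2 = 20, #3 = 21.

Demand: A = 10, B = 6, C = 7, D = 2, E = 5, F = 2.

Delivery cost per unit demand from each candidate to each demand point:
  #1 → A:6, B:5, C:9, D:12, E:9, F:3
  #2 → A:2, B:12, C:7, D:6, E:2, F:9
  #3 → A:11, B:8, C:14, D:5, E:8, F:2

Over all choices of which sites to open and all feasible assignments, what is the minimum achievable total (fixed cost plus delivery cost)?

Open {#1, #2}; cheapest assignment that respects the capacities:
  #1 (cap 15, load 15): B, C, F — cost 6×5 + 7×9 + 2×3 = 99
  #2 (cap 20, load 17): A, D, E — cost 10×2 + 2×6 + 5×2 = 42
  Shipping 141, fixed 247 → total 388.
  Any other capacity-feasible assignment to {#1, #2} ships for at least 141.
Compare {#2, #3}: its best feasible assignment gives total 398.
Compare {#1, #3}: its best feasible assignment gives total 423.
Every other set of open sites that can feasibly serve all demand totals ≥ 398 even under its best assignment. Minimum: 388.

388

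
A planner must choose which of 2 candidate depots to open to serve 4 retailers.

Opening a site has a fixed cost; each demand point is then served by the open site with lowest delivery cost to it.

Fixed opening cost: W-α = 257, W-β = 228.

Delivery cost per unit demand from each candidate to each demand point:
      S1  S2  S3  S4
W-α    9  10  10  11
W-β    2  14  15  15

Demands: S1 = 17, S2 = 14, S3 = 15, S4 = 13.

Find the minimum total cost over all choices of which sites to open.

843

Open {W-α}: assign each demand point to its cheapest open site.
  S1→W-α 17×9=153, S2→W-α 14×10=140, S3→W-α 15×10=150, S4→W-α 13×11=143
  delivery cost 586, fixed 257 → total 843.
Compare {W-β}: delivery cost 650 + fixed 228 = 878.
Compare {W-α, W-β}: delivery cost 467 + fixed 485 = 952.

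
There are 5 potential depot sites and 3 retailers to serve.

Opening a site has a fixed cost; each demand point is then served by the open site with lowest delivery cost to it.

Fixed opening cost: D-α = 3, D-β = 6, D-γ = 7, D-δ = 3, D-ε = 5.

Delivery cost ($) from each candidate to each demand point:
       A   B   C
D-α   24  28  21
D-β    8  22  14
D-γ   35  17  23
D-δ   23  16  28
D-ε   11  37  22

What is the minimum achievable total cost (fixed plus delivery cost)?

47

Open {D-β, D-δ}: assign each demand point to its cheapest open site.
  A→D-β 8, B→D-δ 16, C→D-β 14
  delivery cost 38, fixed 9 → total 47.
Compare {D-β}: delivery cost 44 + fixed 6 = 50.
Compare {D-α, D-β, D-δ}: delivery cost 38 + fixed 12 = 50.
Compare {D-β, D-γ}: delivery cost 39 + fixed 13 = 52.
All other subsets cost ≥ 50. Minimum total cost: 47.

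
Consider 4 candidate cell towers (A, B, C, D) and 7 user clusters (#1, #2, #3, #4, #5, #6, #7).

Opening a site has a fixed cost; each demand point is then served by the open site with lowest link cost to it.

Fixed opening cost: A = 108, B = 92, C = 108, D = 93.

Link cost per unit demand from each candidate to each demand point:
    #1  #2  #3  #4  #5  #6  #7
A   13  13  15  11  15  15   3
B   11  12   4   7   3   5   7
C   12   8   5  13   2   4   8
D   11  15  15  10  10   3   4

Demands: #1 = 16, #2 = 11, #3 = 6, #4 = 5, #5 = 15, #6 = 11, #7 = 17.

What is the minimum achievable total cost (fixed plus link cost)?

Open {C, D}: assign each demand point to its cheapest open site.
  #1→D 16×11=176, #2→C 11×8=88, #3→C 6×5=30, #4→D 5×10=50, #5→C 15×2=30, #6→D 11×3=33, #7→D 17×4=68
  link cost 475, fixed 201 → total 676.
Compare {B}: link cost 586 + fixed 92 = 678.
Compare {C}: link cost 585 + fixed 108 = 693.
Compare {B, D}: link cost 513 + fixed 185 = 698.
All other subsets cost ≥ 678. Minimum total cost: 676.

676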